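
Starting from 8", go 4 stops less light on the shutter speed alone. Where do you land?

1/2s

Shutter speed: 8 → 4 → 2 → 1 → 1/2 — 4 stops shorter (darker).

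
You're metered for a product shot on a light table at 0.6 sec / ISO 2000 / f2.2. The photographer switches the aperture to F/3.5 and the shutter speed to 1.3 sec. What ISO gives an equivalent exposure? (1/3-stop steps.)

Aperture: f/2.2 → f/2.5 → f/2.8 → f/3.2 → f/3.5 — 1 1/3 stops stopped down (darker).
Shutter speed: 0.6 → 0.8 → 1 → 1.3 — 1 stop slower (brighter).
Net change so far: 1/3 stop darker. Offset with the ISO: 2000 → 2500.

ISO 2500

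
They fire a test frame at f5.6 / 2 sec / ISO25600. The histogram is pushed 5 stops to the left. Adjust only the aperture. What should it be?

Underexposed by 5 stops → need 5 stops brighter.
Aperture: f/5.6 → f/4 → f/2.8 → f/2 → f/1.4 → f/1.0.

f/1.0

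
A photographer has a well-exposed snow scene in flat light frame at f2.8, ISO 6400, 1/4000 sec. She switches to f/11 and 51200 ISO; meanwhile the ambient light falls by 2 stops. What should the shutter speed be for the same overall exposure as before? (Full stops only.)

Scene light: 2 stops darker.
Aperture: f/2.8 → f/4 → f/5.6 → f/8 → f/11 — 4 stops narrower (darker).
ISO: 6400 → 12800 → 25600 → 51200 — 3 stops raised (brighter).
Net so far: 3 stops darker. Shutter speed: 1/4000 → 1/2000 → 1/1000 → 1/500.

1/500s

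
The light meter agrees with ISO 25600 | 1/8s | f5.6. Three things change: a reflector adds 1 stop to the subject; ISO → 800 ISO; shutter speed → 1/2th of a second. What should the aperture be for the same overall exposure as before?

f/2.8

Scene light: 1 stop brighter.
ISO: 25600 → 12800 → 6400 → 3200 → 1600 → 800 — 5 stops lower (darker).
Shutter speed: 1/8 → 1/4 → 1/2 — 2 stops longer (brighter).
Net so far: 2 stops darker. Aperture: f/5.6 → f/4 → f/2.8.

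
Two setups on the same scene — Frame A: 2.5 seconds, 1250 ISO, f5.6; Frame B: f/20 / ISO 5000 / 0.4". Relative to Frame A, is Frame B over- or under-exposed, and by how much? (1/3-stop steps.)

4 1/3 stops darker

Aperture: f/5.6 → f/6.3 → f/7.1 → f/8 → f/9 → f/10 → f/11 → f/13 → f/14 → f/16 → f/18 → f/20 — 3 2/3 stops narrower (darker).
Shutter speed: 2.5 → 2 → 1.6 → 1.3 → 1 → 0.8 → 0.6 → 0.5 → 0.4 — 2 2/3 stops shorter (darker).
ISO: 1250 → 1600 → 2000 → 2500 → 3200 → 4000 → 5000 — 2 stops raised (brighter).
Net: −3 2/3 −2 2/3 +2 = −4 1/3 stops.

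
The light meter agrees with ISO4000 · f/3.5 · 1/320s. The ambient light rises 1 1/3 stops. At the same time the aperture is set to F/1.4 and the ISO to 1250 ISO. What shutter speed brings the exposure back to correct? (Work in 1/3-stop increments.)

Scene light: 1 1/3 stops brighter.
Aperture: f/3.5 → f/3.2 → f/2.8 → f/2.5 → f/2.2 → f/2 → f/1.8 → f/1.6 → f/1.4 — 2 2/3 stops opened up (brighter).
ISO: 4000 → 3200 → 2500 → 2000 → 1600 → 1250 — 1 2/3 stops dropped (darker).
Net so far: 2 1/3 stops brighter. Shutter speed: 1/320 → 1/400 → 1/500 → 1/640 → 1/800 → 1/1000 → 1/1250 → 1/1600.

1/1600s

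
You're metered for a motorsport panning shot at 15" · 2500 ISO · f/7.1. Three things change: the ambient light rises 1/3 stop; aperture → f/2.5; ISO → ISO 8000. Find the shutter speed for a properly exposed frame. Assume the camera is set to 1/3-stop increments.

Scene light: 1/3 stop brighter.
Aperture: f/7.1 → f/6.3 → f/5.6 → f/5 → f/4.5 → f/4 → f/3.5 → f/3.2 → f/2.8 → f/2.5 — 3 stops opened up (brighter).
ISO: 2500 → 3200 → 4000 → 5000 → 6400 → 8000 — 1 2/3 stops raised (brighter).
Net so far: 5 stops brighter. Shutter speed: 15 → 13 → 10 → 8 → 6 → 5 → 4 → 3.2 → 2.5 → 2 → 1.6 → 1.3 → 1 → 0.8 → 0.6 → 0.5.

0.5 s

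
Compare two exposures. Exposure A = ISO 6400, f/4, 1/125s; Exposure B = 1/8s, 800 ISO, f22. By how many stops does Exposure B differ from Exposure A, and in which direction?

4 stops darker

Aperture: f/4 → f/5.6 → f/8 → f/11 → f/16 → f/22 — 5 stops smaller aperture (darker).
Shutter speed: 1/125 → 1/60 → 1/30 → 1/15 → 1/8 — 4 stops longer (brighter).
ISO: 6400 → 3200 → 1600 → 800 — 3 stops dropped (darker).
Net: −5 +4 −3 = −4 stops.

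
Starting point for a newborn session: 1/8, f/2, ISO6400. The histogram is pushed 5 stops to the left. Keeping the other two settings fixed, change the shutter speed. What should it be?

Underexposed by 5 stops → need 5 stops brighter.
Shutter speed: 1/8 → 1/4 → 1/2 → 1 → 2 → 4.

4 s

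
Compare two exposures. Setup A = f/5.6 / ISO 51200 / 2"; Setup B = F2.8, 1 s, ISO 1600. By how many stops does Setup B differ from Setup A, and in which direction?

Aperture: f/5.6 → f/4 → f/2.8 — 2 stops opened up (brighter).
Shutter speed: 2 → 1 — 1 stop shorter (darker).
ISO: 51200 → 25600 → 12800 → 6400 → 3200 → 1600 — 5 stops dropped (darker).
Net: +2 −1 −5 = −4 stops.

4 stops darker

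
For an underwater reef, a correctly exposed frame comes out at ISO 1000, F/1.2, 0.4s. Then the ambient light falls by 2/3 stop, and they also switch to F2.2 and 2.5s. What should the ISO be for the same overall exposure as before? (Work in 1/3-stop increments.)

ISO 800

Scene light: 2/3 stop darker.
Aperture: f/1.2 → f/1.4 → f/1.6 → f/1.8 → f/2 → f/2.2 — 1 2/3 stops stopped down (darker).
Shutter speed: 0.4 → 0.5 → 0.6 → 0.8 → 1 → 1.3 → 1.6 → 2 → 2.5 — 2 2/3 stops longer (brighter).
Net so far: 1/3 stop brighter. ISO: 1000 → 800.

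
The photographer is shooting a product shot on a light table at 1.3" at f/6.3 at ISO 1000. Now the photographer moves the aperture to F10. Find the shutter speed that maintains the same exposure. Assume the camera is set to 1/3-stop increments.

Aperture: f/6.3 → f/7.1 → f/8 → f/9 → f/10 — 1 1/3 stops stopped down (darker).
Need 1 1/3 stops brighter from the shutter speed: 1.3 → 1.6 → 2 → 2.5 → 3.2.

3.2 s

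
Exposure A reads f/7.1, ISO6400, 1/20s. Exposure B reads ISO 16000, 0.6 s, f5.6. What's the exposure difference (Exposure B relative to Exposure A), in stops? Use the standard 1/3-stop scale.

5 2/3 stops brighter

Aperture: f/7.1 → f/6.3 → f/5.6 — 2/3 stop larger aperture (brighter).
Shutter speed: 1/20 → 1/15 → 1/13 → 1/10 → 1/8 → 1/6 → 1/5 → 1/4 → 0.3 → 0.4 → 0.5 → 0.6 — 3 2/3 stops slower (brighter).
ISO: 6400 → 8000 → 10000 → 12800 → 16000 — 1 1/3 stops higher (brighter).
Net: +2/3 +3 2/3 +1 1/3 = +5 2/3 stops.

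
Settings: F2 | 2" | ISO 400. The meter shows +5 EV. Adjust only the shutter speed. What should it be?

1/15s

Overexposed by 5 stops → need 5 stops darker.
Shutter speed: 2 → 1 → 1/2 → 1/4 → 1/8 → 1/15.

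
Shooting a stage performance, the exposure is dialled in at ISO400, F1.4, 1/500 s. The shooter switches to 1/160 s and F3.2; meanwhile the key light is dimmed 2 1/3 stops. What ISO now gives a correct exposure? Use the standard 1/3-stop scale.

Scene light: 2 1/3 stops darker.
Shutter speed: 1/500 → 1/400 → 1/320 → 1/250 → 1/200 → 1/160 — 1 2/3 stops longer (brighter).
Aperture: f/1.4 → f/1.6 → f/1.8 → f/2 → f/2.2 → f/2.5 → f/2.8 → f/3.2 — 2 1/3 stops narrower (darker).
Net so far: 3 stops darker. ISO: 400 → 500 → 640 → 800 → 1000 → 1250 → 1600 → 2000 → 2500 → 3200.

ISO 3200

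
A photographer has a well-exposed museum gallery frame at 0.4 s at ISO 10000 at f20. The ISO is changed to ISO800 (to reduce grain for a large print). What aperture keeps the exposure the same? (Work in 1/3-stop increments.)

ISO: 10000 → 8000 → 6400 → 5000 → 4000 → 3200 → 2500 → 2000 → 1600 → 1250 → 1000 → 800 — 3 2/3 stops dropped (darker).
Need 3 2/3 stops brighter from the aperture: f/20 → f/18 → f/16 → f/14 → f/13 → f/11 → f/10 → f/9 → f/8 → f/7.1 → f/6.3 → f/5.6.

f/5.6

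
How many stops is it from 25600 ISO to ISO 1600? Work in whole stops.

25600 → 12800 → 6400 → 3200 → 1600 — count the steps: 4 stops.

4 stops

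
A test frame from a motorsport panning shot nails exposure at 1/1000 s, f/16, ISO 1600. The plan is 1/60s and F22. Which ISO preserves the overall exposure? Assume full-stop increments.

ISO 200

Shutter speed: 1/1000 → 1/500 → 1/250 → 1/125 → 1/60 — 4 stops slower (brighter).
Aperture: f/16 → f/22 — 1 stop stopped down (darker).
Net change so far: 3 stops brighter. Offset with the ISO: 1600 → 800 → 400 → 200.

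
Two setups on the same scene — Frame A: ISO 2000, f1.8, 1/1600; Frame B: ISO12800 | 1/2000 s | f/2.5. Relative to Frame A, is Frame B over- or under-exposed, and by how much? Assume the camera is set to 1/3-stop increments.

1 1/3 stops brighter

Aperture: f/1.8 → f/2 → f/2.2 → f/2.5 — 1 stop smaller aperture (darker).
Shutter speed: 1/1600 → 1/2000 — 1/3 stop faster (darker).
ISO: 2000 → 2500 → 3200 → 4000 → 5000 → 6400 → 8000 → 10000 → 12800 — 2 2/3 stops raised (brighter).
Net: −1 −1/3 +2 2/3 = +1 1/3 stops.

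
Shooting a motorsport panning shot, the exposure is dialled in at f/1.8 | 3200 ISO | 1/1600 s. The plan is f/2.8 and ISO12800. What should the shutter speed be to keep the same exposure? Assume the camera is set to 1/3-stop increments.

Aperture: f/1.8 → f/2 → f/2.2 → f/2.5 → f/2.8 — 1 1/3 stops smaller aperture (darker).
ISO: 3200 → 4000 → 5000 → 6400 → 8000 → 10000 → 12800 — 2 stops higher (brighter).
Net change so far: 2/3 stop brighter. Offset with the shutter speed: 1/1600 → 1/2000 → 1/2500.

1/2500s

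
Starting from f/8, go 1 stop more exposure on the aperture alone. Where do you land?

Aperture: f/8 → f/5.6 — 1 stop opened up (brighter).

f/5.6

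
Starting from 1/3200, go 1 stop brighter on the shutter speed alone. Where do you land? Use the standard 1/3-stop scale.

Shutter speed: 1/3200 → 1/2500 → 1/2000 → 1/1600 — 1 stop slower (brighter).

1/1600s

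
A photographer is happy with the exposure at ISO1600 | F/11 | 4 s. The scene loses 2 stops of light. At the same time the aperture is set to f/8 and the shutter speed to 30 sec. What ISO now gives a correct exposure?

ISO 400

Scene light: 2 stops darker.
Aperture: f/11 → f/8 — 1 stop larger aperture (brighter).
Shutter speed: 4 → 8 → 15 → 30 — 3 stops slower (brighter).
Net so far: 2 stops brighter. ISO: 1600 → 800 → 400.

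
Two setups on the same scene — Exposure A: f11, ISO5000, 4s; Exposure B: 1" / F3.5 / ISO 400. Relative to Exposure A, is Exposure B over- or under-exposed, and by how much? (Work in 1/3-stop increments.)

2 1/3 stops darker

Aperture: f/11 → f/10 → f/9 → f/8 → f/7.1 → f/6.3 → f/5.6 → f/5 → f/4.5 → f/4 → f/3.5 — 3 1/3 stops larger aperture (brighter).
Shutter speed: 4 → 3.2 → 2.5 → 2 → 1.6 → 1.3 → 1 — 2 stops shorter (darker).
ISO: 5000 → 4000 → 3200 → 2500 → 2000 → 1600 → 1250 → 1000 → 800 → 640 → 500 → 400 — 3 2/3 stops lower (darker).
Net: +3 1/3 −2 −3 2/3 = −2 1/3 stops.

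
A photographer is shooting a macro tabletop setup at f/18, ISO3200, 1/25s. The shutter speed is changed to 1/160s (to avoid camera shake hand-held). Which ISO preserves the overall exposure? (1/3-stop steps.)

ISO 20000

Shutter speed: 1/25 → 1/30 → 1/40 → 1/50 → 1/60 → 1/80 → 1/100 → 1/125 → 1/160 — 2 2/3 stops shorter (darker).
Need 2 2/3 stops brighter from the ISO: 3200 → 4000 → 5000 → 6400 → 8000 → 10000 → 12800 → 16000 → 20000.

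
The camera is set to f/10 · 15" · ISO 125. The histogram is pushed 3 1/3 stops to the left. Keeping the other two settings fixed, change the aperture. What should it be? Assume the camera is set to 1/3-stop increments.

Underexposed by 3 1/3 stops → need 3 1/3 stops brighter.
Aperture: f/10 → f/9 → f/8 → f/7.1 → f/6.3 → f/5.6 → f/5 → f/4.5 → f/4 → f/3.5 → f/3.2.

f/3.2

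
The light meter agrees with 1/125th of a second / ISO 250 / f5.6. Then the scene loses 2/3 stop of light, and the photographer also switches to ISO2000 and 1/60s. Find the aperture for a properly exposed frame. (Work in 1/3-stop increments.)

f/18

Scene light: 2/3 stop darker.
ISO: 250 → 320 → 400 → 500 → 640 → 800 → 1000 → 1250 → 1600 → 2000 — 3 stops higher (brighter).
Shutter speed: 1/125 → 1/100 → 1/80 → 1/60 — 1 stop slower (brighter).
Net so far: 3 1/3 stops brighter. Aperture: f/5.6 → f/6.3 → f/7.1 → f/8 → f/9 → f/10 → f/11 → f/13 → f/14 → f/16 → f/18.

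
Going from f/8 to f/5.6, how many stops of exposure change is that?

1 stop

f/8 → f/5.6 — count the steps: 1 stop.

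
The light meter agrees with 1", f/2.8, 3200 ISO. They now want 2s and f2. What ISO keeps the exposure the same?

Shutter speed: 1 → 2 — 1 stop longer (brighter).
Aperture: f/2.8 → f/2 — 1 stop opened up (brighter).
Net change so far: 2 stops brighter. Offset with the ISO: 3200 → 1600 → 800.

ISO 800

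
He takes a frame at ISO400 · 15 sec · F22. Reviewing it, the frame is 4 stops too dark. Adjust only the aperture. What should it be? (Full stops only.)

Underexposed by 4 stops → need 4 stops brighter.
Aperture: f/22 → f/16 → f/11 → f/8 → f/5.6.

f/5.6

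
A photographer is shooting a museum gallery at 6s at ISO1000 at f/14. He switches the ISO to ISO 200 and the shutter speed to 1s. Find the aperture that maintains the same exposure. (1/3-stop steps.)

f/2.5

ISO: 1000 → 800 → 640 → 500 → 400 → 320 → 250 → 200 — 2 1/3 stops dropped (darker).
Shutter speed: 6 → 5 → 4 → 3.2 → 2.5 → 2 → 1.6 → 1.3 → 1 — 2 2/3 stops shorter (darker).
Net change so far: 5 stops darker. Offset with the aperture: f/14 → f/13 → f/11 → f/10 → f/9 → f/8 → f/7.1 → f/6.3 → f/5.6 → f/5 → f/4.5 → f/4 → f/3.5 → f/3.2 → f/2.8 → f/2.5.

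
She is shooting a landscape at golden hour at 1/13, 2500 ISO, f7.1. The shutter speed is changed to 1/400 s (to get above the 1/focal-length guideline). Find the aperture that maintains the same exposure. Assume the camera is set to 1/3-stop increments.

f/1.2

Shutter speed: 1/13 → 1/15 → 1/20 → 1/25 → 1/30 → 1/40 → 1/50 → 1/60 → 1/80 → 1/100 → 1/125 → 1/160 → 1/200 → 1/250 → 1/320 → 1/400 — 5 stops faster (darker).
Need 5 stops brighter from the aperture: f/7.1 → f/6.3 → f/5.6 → f/5 → f/4.5 → f/4 → f/3.5 → f/3.2 → f/2.8 → f/2.5 → f/2.2 → f/2 → f/1.8 → f/1.6 → f/1.4 → f/1.2.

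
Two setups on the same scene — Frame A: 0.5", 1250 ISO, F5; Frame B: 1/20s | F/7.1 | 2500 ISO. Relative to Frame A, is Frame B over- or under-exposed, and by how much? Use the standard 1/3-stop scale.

Aperture: f/5 → f/5.6 → f/6.3 → f/7.1 — 1 stop smaller aperture (darker).
Shutter speed: 0.5 → 0.4 → 0.3 → 1/4 → 1/5 → 1/6 → 1/8 → 1/10 → 1/13 → 1/15 → 1/20 — 3 1/3 stops shorter (darker).
ISO: 1250 → 1600 → 2000 → 2500 — 1 stop raised (brighter).
Net: −1 −3 1/3 +1 = −3 1/3 stops.

3 1/3 stops darker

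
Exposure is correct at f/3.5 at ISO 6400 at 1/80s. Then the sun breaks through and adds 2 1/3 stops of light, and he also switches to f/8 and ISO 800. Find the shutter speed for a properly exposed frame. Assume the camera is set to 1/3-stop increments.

Scene light: 2 1/3 stops brighter.
Aperture: f/3.5 → f/4 → f/4.5 → f/5 → f/5.6 → f/6.3 → f/7.1 → f/8 — 2 1/3 stops smaller aperture (darker).
ISO: 6400 → 5000 → 4000 → 3200 → 2500 → 2000 → 1600 → 1250 → 1000 → 800 — 3 stops dropped (darker).
Net so far: 3 stops darker. Shutter speed: 1/80 → 1/60 → 1/50 → 1/40 → 1/30 → 1/25 → 1/20 → 1/15 → 1/13 → 1/10.

1/10s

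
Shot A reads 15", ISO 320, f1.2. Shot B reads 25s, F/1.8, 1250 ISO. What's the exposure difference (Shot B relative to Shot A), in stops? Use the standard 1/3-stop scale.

Aperture: f/1.2 → f/1.4 → f/1.6 → f/1.8 — 1 stop stopped down (darker).
Shutter speed: 15 → 20 → 25 — 2/3 stop slower (brighter).
ISO: 320 → 400 → 500 → 640 → 800 → 1000 → 1250 — 2 stops higher (brighter).
Net: −1 +2/3 +2 = +1 2/3 stops.

1 2/3 stops brighter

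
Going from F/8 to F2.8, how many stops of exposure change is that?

3 stops

f/8 → f/5.6 → f/4 → f/2.8 — count the steps: 3 stops.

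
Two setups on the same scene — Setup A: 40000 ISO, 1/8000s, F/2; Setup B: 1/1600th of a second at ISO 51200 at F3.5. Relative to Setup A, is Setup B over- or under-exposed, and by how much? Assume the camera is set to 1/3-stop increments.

Aperture: f/2 → f/2.2 → f/2.5 → f/2.8 → f/3.2 → f/3.5 — 1 2/3 stops stopped down (darker).
Shutter speed: 1/8000 → 1/6400 → 1/5000 → 1/4000 → 1/3200 → 1/2500 → 1/2000 → 1/1600 — 2 1/3 stops slower (brighter).
ISO: 40000 → 51200 — 1/3 stop higher (brighter).
Net: −1 2/3 +2 1/3 +1/3 = +1 stop.

1 stop brighter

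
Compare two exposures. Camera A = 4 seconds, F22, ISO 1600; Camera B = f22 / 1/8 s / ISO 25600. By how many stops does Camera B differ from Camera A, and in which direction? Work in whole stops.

Aperture: unchanged.
Shutter speed: 4 → 2 → 1 → 1/2 → 1/4 → 1/8 — 5 stops faster (darker).
ISO: 1600 → 3200 → 6400 → 12800 → 25600 — 4 stops raised (brighter).
Net: −5 +4 = −1 stop.

1 stop darker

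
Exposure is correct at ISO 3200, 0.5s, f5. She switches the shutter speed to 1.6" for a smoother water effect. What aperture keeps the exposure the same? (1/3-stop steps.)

Shutter speed: 0.5 → 0.6 → 0.8 → 1 → 1.3 → 1.6 — 1 2/3 stops slower (brighter).
Need 1 2/3 stops darker from the aperture: f/5 → f/5.6 → f/6.3 → f/7.1 → f/8 → f/9.

f/9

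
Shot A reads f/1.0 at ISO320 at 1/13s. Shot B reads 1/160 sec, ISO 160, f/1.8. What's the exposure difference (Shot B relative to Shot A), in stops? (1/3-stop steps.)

6 1/3 stops darker

Aperture: f/1.0 → f/1.1 → f/1.2 → f/1.4 → f/1.6 → f/1.8 — 1 2/3 stops stopped down (darker).
Shutter speed: 1/13 → 1/15 → 1/20 → 1/25 → 1/30 → 1/40 → 1/50 → 1/60 → 1/80 → 1/100 → 1/125 → 1/160 — 3 2/3 stops faster (darker).
ISO: 320 → 250 → 200 → 160 — 1 stop lower (darker).
Net: −1 2/3 −3 2/3 −1 = −6 1/3 stops.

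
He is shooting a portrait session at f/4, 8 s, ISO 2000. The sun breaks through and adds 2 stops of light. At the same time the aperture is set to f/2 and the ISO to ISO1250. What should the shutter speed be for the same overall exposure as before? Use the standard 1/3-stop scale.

0.8 s

Scene light: 2 stops brighter.
Aperture: f/4 → f/3.5 → f/3.2 → f/2.8 → f/2.5 → f/2.2 → f/2 — 2 stops opened up (brighter).
ISO: 2000 → 1600 → 1250 — 2/3 stop dropped (darker).
Net so far: 3 1/3 stops brighter. Shutter speed: 8 → 6 → 5 → 4 → 3.2 → 2.5 → 2 → 1.6 → 1.3 → 1 → 0.8.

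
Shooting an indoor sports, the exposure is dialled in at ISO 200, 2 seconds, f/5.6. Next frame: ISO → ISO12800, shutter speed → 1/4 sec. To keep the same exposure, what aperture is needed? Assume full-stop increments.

ISO: 200 → 400 → 800 → 1600 → 3200 → 6400 → 12800 — 6 stops higher (brighter).
Shutter speed: 2 → 1 → 1/2 → 1/4 — 3 stops faster (darker).
Net change so far: 3 stops brighter. Offset with the aperture: f/5.6 → f/8 → f/11 → f/16.

f/16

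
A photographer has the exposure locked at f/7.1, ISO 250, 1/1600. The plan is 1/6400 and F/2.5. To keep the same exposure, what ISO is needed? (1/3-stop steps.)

Shutter speed: 1/1600 → 1/2000 → 1/2500 → 1/3200 → 1/4000 → 1/5000 → 1/6400 — 2 stops shorter (darker).
Aperture: f/7.1 → f/6.3 → f/5.6 → f/5 → f/4.5 → f/4 → f/3.5 → f/3.2 → f/2.8 → f/2.5 — 3 stops wider (brighter).
Net change so far: 1 stop brighter. Offset with the ISO: 250 → 200 → 160 → 125.

ISO 125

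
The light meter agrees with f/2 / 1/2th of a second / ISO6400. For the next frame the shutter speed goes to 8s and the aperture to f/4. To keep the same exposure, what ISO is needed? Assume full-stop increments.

ISO 1600

Shutter speed: 1/2 → 1 → 2 → 4 → 8 — 4 stops slower (brighter).
Aperture: f/2 → f/2.8 → f/4 — 2 stops stopped down (darker).
Net change so far: 2 stops brighter. Offset with the ISO: 6400 → 3200 → 1600.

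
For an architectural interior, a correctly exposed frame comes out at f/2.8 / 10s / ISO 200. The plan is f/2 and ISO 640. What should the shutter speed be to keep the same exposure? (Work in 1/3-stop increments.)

Aperture: f/2.8 → f/2.5 → f/2.2 → f/2 — 1 stop wider (brighter).
ISO: 200 → 250 → 320 → 400 → 500 → 640 — 1 2/3 stops higher (brighter).
Net change so far: 2 2/3 stops brighter. Offset with the shutter speed: 10 → 8 → 6 → 5 → 4 → 3.2 → 2.5 → 2 → 1.6.

1.6 s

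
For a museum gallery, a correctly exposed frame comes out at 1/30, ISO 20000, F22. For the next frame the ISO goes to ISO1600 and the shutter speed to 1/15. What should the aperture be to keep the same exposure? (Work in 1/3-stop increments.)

f/9

ISO: 20000 → 16000 → 12800 → 10000 → 8000 → 6400 → 5000 → 4000 → 3200 → 2500 → 2000 → 1600 — 3 2/3 stops lower (darker).
Shutter speed: 1/30 → 1/25 → 1/20 → 1/15 — 1 stop longer (brighter).
Net change so far: 2 2/3 stops darker. Offset with the aperture: f/22 → f/20 → f/18 → f/16 → f/14 → f/13 → f/11 → f/10 → f/9.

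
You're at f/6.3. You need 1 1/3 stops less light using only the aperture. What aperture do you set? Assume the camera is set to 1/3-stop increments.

Aperture: f/6.3 → f/7.1 → f/8 → f/9 → f/10 — 1 1/3 stops stopped down (darker).

f/10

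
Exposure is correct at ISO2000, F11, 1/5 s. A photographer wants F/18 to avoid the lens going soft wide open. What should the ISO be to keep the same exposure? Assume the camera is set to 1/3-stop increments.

ISO 5000

Aperture: f/11 → f/13 → f/14 → f/16 → f/18 — 1 1/3 stops smaller aperture (darker).
Need 1 1/3 stops brighter from the ISO: 2000 → 2500 → 3200 → 4000 → 5000.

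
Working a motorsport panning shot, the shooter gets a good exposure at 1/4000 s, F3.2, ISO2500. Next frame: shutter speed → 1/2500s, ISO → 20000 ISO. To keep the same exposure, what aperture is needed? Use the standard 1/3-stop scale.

Shutter speed: 1/4000 → 1/3200 → 1/2500 — 2/3 stop longer (brighter).
ISO: 2500 → 3200 → 4000 → 5000 → 6400 → 8000 → 10000 → 12800 → 16000 → 20000 — 3 stops raised (brighter).
Net change so far: 3 2/3 stops brighter. Offset with the aperture: f/3.2 → f/3.5 → f/4 → f/4.5 → f/5 → f/5.6 → f/6.3 → f/7.1 → f/8 → f/9 → f/10 → f/11.

f/11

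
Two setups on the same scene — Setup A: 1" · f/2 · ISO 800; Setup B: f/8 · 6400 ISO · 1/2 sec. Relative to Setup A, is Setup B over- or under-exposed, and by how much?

Aperture: f/2 → f/2.8 → f/4 → f/5.6 → f/8 — 4 stops smaller aperture (darker).
Shutter speed: 1 → 1/2 — 1 stop faster (darker).
ISO: 800 → 1600 → 3200 → 6400 — 3 stops raised (brighter).
Net: −4 −1 +3 = −2 stops.

2 stops darker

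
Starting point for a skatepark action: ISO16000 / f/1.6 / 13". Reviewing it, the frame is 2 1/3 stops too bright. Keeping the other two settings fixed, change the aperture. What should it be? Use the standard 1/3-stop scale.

f/3.5

Overexposed by 2 1/3 stops → need 2 1/3 stops darker.
Aperture: f/1.6 → f/1.8 → f/2 → f/2.2 → f/2.5 → f/2.8 → f/3.2 → f/3.5.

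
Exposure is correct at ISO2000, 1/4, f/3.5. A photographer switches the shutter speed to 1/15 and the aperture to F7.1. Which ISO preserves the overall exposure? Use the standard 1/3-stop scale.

ISO 32000

Shutter speed: 1/4 → 1/5 → 1/6 → 1/8 → 1/10 → 1/13 → 1/15 — 2 stops shorter (darker).
Aperture: f/3.5 → f/4 → f/4.5 → f/5 → f/5.6 → f/6.3 → f/7.1 — 2 stops stopped down (darker).
Net change so far: 4 stops darker. Offset with the ISO: 2000 → 2500 → 3200 → 4000 → 5000 → 6400 → 8000 → 10000 → 12800 → 16000 → 20000 → 25600 → 32000.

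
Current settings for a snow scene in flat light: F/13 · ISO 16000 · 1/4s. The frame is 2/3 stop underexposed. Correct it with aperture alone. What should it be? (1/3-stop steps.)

f/10

Underexposed by 2/3 stop → need 2/3 stop brighter.
Aperture: f/13 → f/11 → f/10.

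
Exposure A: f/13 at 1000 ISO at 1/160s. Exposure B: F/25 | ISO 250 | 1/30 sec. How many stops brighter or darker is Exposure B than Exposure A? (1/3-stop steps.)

1 2/3 stops darker

Aperture: f/13 → f/14 → f/16 → f/18 → f/20 → f/22 → f/25 — 2 stops stopped down (darker).
Shutter speed: 1/160 → 1/125 → 1/100 → 1/80 → 1/60 → 1/50 → 1/40 → 1/30 — 2 1/3 stops longer (brighter).
ISO: 1000 → 800 → 640 → 500 → 400 → 320 → 250 — 2 stops lower (darker).
Net: −2 +2 1/3 −2 = −1 2/3 stops.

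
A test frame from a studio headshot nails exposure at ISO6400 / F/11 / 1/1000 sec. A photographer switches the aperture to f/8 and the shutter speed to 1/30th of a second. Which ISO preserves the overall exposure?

ISO 100

Aperture: f/11 → f/8 — 1 stop opened up (brighter).
Shutter speed: 1/1000 → 1/500 → 1/250 → 1/125 → 1/60 → 1/30 — 5 stops slower (brighter).
Net change so far: 6 stops brighter. Offset with the ISO: 6400 → 3200 → 1600 → 800 → 400 → 200 → 100.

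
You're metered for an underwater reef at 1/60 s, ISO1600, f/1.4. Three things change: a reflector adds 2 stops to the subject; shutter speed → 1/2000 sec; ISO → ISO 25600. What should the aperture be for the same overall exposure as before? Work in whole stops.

f/2

Scene light: 2 stops brighter.
Shutter speed: 1/60 → 1/125 → 1/250 → 1/500 → 1/1000 → 1/2000 — 5 stops shorter (darker).
ISO: 1600 → 3200 → 6400 → 12800 → 25600 — 4 stops raised (brighter).
Net so far: 1 stop brighter. Aperture: f/1.4 → f/2.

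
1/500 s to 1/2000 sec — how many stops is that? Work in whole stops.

1/500 → 1/1000 → 1/2000 — count the steps: 2 stops.

2 stops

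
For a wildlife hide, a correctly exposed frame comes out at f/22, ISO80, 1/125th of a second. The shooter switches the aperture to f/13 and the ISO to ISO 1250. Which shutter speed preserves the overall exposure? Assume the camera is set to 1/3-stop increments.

1/6400s

Aperture: f/22 → f/20 → f/18 → f/16 → f/14 → f/13 — 1 2/3 stops opened up (brighter).
ISO: 80 → 100 → 125 → 160 → 200 → 250 → 320 → 400 → 500 → 640 → 800 → 1000 → 1250 — 4 stops raised (brighter).
Net change so far: 5 2/3 stops brighter. Offset with the shutter speed: 1/125 → 1/160 → 1/200 → 1/250 → 1/320 → 1/400 → 1/500 → 1/640 → 1/800 → 1/1000 → 1/1250 → 1/1600 → 1/2000 → 1/2500 → 1/3200 → 1/4000 → 1/5000 → 1/6400.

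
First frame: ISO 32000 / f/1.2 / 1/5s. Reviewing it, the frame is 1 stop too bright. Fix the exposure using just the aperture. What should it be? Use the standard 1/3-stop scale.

Overexposed by 1 stop → need 1 stop darker.
Aperture: f/1.2 → f/1.4 → f/1.6 → f/1.8.

f/1.8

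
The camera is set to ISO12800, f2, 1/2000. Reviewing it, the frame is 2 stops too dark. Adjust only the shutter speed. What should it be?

Underexposed by 2 stops → need 2 stops brighter.
Shutter speed: 1/2000 → 1/1000 → 1/500.

1/500s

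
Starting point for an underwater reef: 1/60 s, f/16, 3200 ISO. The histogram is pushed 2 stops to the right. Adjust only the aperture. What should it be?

Overexposed by 2 stops → need 2 stops darker.
Aperture: f/16 → f/22 → f/32.

f/32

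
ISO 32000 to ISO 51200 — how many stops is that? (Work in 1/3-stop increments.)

32000 → 40000 → 51200 — count the steps: 2 third-stops = 2/3 stop.

2/3 stop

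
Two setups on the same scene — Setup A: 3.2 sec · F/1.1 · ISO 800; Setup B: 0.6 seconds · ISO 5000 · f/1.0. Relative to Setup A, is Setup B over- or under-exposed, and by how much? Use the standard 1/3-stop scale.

Aperture: f/1.1 → f/1.0 — 1/3 stop wider (brighter).
Shutter speed: 3.2 → 2.5 → 2 → 1.6 → 1.3 → 1 → 0.8 → 0.6 — 2 1/3 stops faster (darker).
ISO: 800 → 1000 → 1250 → 1600 → 2000 → 2500 → 3200 → 4000 → 5000 — 2 2/3 stops higher (brighter).
Net: +1/3 −2 1/3 +2 2/3 = +2/3 stops.

2/3 stop brighter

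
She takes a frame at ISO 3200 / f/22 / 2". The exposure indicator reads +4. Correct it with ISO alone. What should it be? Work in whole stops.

ISO 200

Overexposed by 4 stops → need 4 stops darker.
ISO: 3200 → 1600 → 800 → 400 → 200.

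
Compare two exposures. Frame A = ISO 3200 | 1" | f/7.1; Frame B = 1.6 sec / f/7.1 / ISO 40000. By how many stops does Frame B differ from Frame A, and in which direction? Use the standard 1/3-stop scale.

Aperture: unchanged.
Shutter speed: 1 → 1.3 → 1.6 — 2/3 stop longer (brighter).
ISO: 3200 → 4000 → 5000 → 6400 → 8000 → 10000 → 12800 → 16000 → 20000 → 25600 → 32000 → 40000 — 3 2/3 stops raised (brighter).
Net: +2/3 +3 2/3 = +4 1/3 stops.

4 1/3 stops brighter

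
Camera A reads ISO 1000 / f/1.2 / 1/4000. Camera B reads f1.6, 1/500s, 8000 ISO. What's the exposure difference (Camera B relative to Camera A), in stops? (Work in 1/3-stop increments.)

5 1/3 stops brighter

Aperture: f/1.2 → f/1.4 → f/1.6 — 2/3 stop smaller aperture (darker).
Shutter speed: 1/4000 → 1/3200 → 1/2500 → 1/2000 → 1/1600 → 1/1250 → 1/1000 → 1/800 → 1/640 → 1/500 — 3 stops slower (brighter).
ISO: 1000 → 1250 → 1600 → 2000 → 2500 → 3200 → 4000 → 5000 → 6400 → 8000 — 3 stops raised (brighter).
Net: −2/3 +3 +3 = +5 1/3 stops.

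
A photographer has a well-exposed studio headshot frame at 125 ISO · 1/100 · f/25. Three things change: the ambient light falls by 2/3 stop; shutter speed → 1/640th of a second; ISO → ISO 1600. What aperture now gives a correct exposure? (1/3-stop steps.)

f/29

Scene light: 2/3 stop darker.
Shutter speed: 1/100 → 1/125 → 1/160 → 1/200 → 1/250 → 1/320 → 1/400 → 1/500 → 1/640 — 2 2/3 stops shorter (darker).
ISO: 125 → 160 → 200 → 250 → 320 → 400 → 500 → 640 → 800 → 1000 → 1250 → 1600 — 3 2/3 stops higher (brighter).
Net so far: 1/3 stop brighter. Aperture: f/25 → f/29.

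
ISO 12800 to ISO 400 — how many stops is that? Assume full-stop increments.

12800 → 6400 → 3200 → 1600 → 800 → 400 — count the steps: 5 stops.

5 stops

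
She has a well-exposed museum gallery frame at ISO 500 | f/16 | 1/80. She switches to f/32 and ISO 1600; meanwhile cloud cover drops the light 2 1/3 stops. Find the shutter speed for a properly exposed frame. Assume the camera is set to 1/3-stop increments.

Scene light: 2 1/3 stops darker.
Aperture: f/16 → f/18 → f/20 → f/22 → f/25 → f/29 → f/32 — 2 stops narrower (darker).
ISO: 500 → 640 → 800 → 1000 → 1250 → 1600 — 1 2/3 stops raised (brighter).
Net so far: 2 2/3 stops darker. Shutter speed: 1/80 → 1/60 → 1/50 → 1/40 → 1/30 → 1/25 → 1/20 → 1/15 → 1/13.

1/13s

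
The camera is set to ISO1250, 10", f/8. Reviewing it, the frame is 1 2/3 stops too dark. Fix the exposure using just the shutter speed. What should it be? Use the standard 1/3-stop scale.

30 s

Underexposed by 1 2/3 stops → need 1 2/3 stops brighter.
Shutter speed: 10 → 13 → 15 → 20 → 25 → 30.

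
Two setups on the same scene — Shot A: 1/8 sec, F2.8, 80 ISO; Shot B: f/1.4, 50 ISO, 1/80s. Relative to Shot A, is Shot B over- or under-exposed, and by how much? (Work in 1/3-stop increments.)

2 stops darker

Aperture: f/2.8 → f/2.5 → f/2.2 → f/2 → f/1.8 → f/1.6 → f/1.4 — 2 stops opened up (brighter).
Shutter speed: 1/8 → 1/10 → 1/13 → 1/15 → 1/20 → 1/25 → 1/30 → 1/40 → 1/50 → 1/60 → 1/80 — 3 1/3 stops shorter (darker).
ISO: 80 → 64 → 50 — 2/3 stop dropped (darker).
Net: +2 −3 1/3 −2/3 = −2 stops.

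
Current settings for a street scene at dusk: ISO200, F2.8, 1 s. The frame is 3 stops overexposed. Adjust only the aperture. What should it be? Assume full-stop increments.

Overexposed by 3 stops → need 3 stops darker.
Aperture: f/2.8 → f/4 → f/5.6 → f/8.

f/8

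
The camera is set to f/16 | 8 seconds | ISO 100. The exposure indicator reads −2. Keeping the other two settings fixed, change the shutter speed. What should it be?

30 s

Underexposed by 2 stops → need 2 stops brighter.
Shutter speed: 8 → 15 → 30.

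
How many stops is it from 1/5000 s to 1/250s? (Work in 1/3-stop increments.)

4 1/3 stops

1/5000 → 1/4000 → 1/3200 → 1/2500 → 1/2000 → 1/1600 → 1/1250 → 1/1000 → 1/800 → 1/640 → 1/500 → 1/400 → 1/320 → 1/250 — count the steps: 13 third-stops = 4 1/3 stops.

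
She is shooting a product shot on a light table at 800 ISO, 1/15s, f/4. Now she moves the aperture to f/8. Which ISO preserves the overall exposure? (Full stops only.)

ISO 3200

Aperture: f/4 → f/5.6 → f/8 — 2 stops stopped down (darker).
Need 2 stops brighter from the ISO: 800 → 1600 → 3200.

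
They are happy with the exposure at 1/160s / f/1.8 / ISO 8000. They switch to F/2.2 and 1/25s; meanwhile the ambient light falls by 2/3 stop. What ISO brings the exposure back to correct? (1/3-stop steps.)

Scene light: 2/3 stop darker.
Aperture: f/1.8 → f/2 → f/2.2 — 2/3 stop smaller aperture (darker).
Shutter speed: 1/160 → 1/125 → 1/100 → 1/80 → 1/60 → 1/50 → 1/40 → 1/30 → 1/25 — 2 2/3 stops slower (brighter).
Net so far: 1 1/3 stops brighter. ISO: 8000 → 6400 → 5000 → 4000 → 3200.

ISO 3200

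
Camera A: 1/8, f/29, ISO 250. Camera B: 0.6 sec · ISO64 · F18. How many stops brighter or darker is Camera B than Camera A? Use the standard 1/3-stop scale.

Aperture: f/29 → f/25 → f/22 → f/20 → f/18 — 1 1/3 stops larger aperture (brighter).
Shutter speed: 1/8 → 1/6 → 1/5 → 1/4 → 0.3 → 0.4 → 0.5 → 0.6 — 2 1/3 stops slower (brighter).
ISO: 250 → 200 → 160 → 125 → 100 → 80 → 64 — 2 stops dropped (darker).
Net: +1 1/3 +2 1/3 −2 = +1 2/3 stops.

1 2/3 stops brighter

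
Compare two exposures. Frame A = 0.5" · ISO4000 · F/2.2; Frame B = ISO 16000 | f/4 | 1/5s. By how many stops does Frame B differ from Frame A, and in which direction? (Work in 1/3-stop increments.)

Aperture: f/2.2 → f/2.5 → f/2.8 → f/3.2 → f/3.5 → f/4 — 1 2/3 stops stopped down (darker).
Shutter speed: 0.5 → 0.4 → 0.3 → 1/4 → 1/5 — 1 1/3 stops shorter (darker).
ISO: 4000 → 5000 → 6400 → 8000 → 10000 → 12800 → 16000 — 2 stops higher (brighter).
Net: −1 2/3 −1 1/3 +2 = −1 stop.

1 stop darker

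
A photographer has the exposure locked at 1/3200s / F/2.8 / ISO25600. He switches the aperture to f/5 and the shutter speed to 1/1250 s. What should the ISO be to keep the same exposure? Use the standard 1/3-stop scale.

Aperture: f/2.8 → f/3.2 → f/3.5 → f/4 → f/4.5 → f/5 — 1 2/3 stops narrower (darker).
Shutter speed: 1/3200 → 1/2500 → 1/2000 → 1/1600 → 1/1250 — 1 1/3 stops slower (brighter).
Net change so far: 1/3 stop darker. Offset with the ISO: 25600 → 32000.

ISO 32000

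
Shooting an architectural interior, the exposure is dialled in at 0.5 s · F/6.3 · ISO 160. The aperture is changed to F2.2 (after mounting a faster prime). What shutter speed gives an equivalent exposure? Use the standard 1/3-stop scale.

1/15s

Aperture: f/6.3 → f/5.6 → f/5 → f/4.5 → f/4 → f/3.5 → f/3.2 → f/2.8 → f/2.5 → f/2.2 — 3 stops larger aperture (brighter).
Need 3 stops darker from the shutter speed: 0.5 → 0.4 → 0.3 → 1/4 → 1/5 → 1/6 → 1/8 → 1/10 → 1/13 → 1/15.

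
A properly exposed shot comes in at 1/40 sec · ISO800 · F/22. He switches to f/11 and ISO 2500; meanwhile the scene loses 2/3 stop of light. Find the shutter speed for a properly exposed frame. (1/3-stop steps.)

Scene light: 2/3 stop darker.
Aperture: f/22 → f/20 → f/18 → f/16 → f/14 → f/13 → f/11 — 2 stops larger aperture (brighter).
ISO: 800 → 1000 → 1250 → 1600 → 2000 → 2500 — 1 2/3 stops higher (brighter).
Net so far: 3 stops brighter. Shutter speed: 1/40 → 1/50 → 1/60 → 1/80 → 1/100 → 1/125 → 1/160 → 1/200 → 1/250 → 1/320.

1/320s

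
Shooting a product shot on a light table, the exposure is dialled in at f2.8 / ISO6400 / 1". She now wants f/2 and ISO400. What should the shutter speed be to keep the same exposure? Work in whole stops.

Aperture: f/2.8 → f/2 — 1 stop opened up (brighter).
ISO: 6400 → 3200 → 1600 → 800 → 400 — 4 stops lower (darker).
Net change so far: 3 stops darker. Offset with the shutter speed: 1 → 2 → 4 → 8.

8 s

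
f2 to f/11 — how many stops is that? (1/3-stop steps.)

f/2 → f/2.2 → f/2.5 → f/2.8 → f/3.2 → f/3.5 → f/4 → f/4.5 → f/5 → f/5.6 → f/6.3 → f/7.1 → f/8 → f/9 → f/10 → f/11 — count the steps: 15 third-stops = 5 stops.

5 stops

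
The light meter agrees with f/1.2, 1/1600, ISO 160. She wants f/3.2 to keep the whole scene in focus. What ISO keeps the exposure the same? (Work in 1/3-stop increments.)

ISO 1000

Aperture: f/1.2 → f/1.4 → f/1.6 → f/1.8 → f/2 → f/2.2 → f/2.5 → f/2.8 → f/3.2 — 2 2/3 stops narrower (darker).
Need 2 2/3 stops brighter from the ISO: 160 → 200 → 250 → 320 → 400 → 500 → 640 → 800 → 1000.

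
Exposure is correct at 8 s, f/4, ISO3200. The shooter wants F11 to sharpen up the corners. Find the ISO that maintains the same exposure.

ISO 25600

Aperture: f/4 → f/5.6 → f/8 → f/11 — 3 stops smaller aperture (darker).
Need 3 stops brighter from the ISO: 3200 → 6400 → 12800 → 25600.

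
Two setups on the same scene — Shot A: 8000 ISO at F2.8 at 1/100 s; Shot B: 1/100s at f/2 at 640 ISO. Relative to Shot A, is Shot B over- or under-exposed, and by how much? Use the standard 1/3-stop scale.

Aperture: f/2.8 → f/2.5 → f/2.2 → f/2 — 1 stop wider (brighter).
Shutter speed: unchanged.
ISO: 8000 → 6400 → 5000 → 4000 → 3200 → 2500 → 2000 → 1600 → 1250 → 1000 → 800 → 640 — 3 2/3 stops dropped (darker).
Net: +1 −3 2/3 = −2 2/3 stops.

2 2/3 stops darker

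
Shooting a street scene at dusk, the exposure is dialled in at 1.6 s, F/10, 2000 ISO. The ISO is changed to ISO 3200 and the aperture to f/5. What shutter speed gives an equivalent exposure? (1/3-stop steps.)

1/4s

ISO: 2000 → 2500 → 3200 — 2/3 stop higher (brighter).
Aperture: f/10 → f/9 → f/8 → f/7.1 → f/6.3 → f/5.6 → f/5 — 2 stops wider (brighter).
Net change so far: 2 2/3 stops brighter. Offset with the shutter speed: 1.6 → 1.3 → 1 → 0.8 → 0.6 → 0.5 → 0.4 → 0.3 → 1/4.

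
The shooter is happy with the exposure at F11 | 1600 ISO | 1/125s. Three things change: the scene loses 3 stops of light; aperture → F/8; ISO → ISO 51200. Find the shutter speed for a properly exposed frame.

Scene light: 3 stops darker.
Aperture: f/11 → f/8 — 1 stop wider (brighter).
ISO: 1600 → 3200 → 6400 → 12800 → 25600 → 51200 — 5 stops raised (brighter).
Net so far: 3 stops brighter. Shutter speed: 1/125 → 1/250 → 1/500 → 1/1000.

1/1000s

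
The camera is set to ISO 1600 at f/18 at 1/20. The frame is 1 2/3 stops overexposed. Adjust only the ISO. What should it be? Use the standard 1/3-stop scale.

ISO 500

Overexposed by 1 2/3 stops → need 1 2/3 stops darker.
ISO: 1600 → 1250 → 1000 → 800 → 640 → 500.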